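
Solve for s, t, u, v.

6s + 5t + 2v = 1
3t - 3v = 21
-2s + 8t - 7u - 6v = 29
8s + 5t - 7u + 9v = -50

(-1, 3, 3, -4)

Forward elimination on [A|b]:
R3 <- R3 - (-1/3)*R1:  [     0   29/3     -7  -16/3   88/3 ]
R4 <- R4 - (4/3)*R1:  [      0    -5/3      -7    19/3  -154/3 ]
R3 <- R3 - (29/9)*R2:  [      0       0      -7    13/3  -115/3 ]
R4 <- R4 - (-5/9)*R2:  [      0       0      -7    14/3  -119/3 ]
R4 <- R4 - (1)*R3:  [    0     0     0   1/3  -4/3 ]
Row echelon form:
[ 6  5   0     2  |       1 ]
[ 0  3   0    -3  |      21 ]
[ 0  0  -7  13/3  |  -115/3 ]
[ 0  0   0   1/3  |    -4/3 ]
Back-substitution:
v = (-4/3) / (1/3) = -4
u = (-115/3 - (13/3)*(-4)) / -7 = 3
t = (21 - (-3)*(-4)) / 3 = 3
s = (1 - (5)*(3) - (2)*(-4)) / 6 = -1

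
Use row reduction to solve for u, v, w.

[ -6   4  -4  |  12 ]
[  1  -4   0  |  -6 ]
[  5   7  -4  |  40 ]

(2, 2, -4)

Forward elimination on [A|b]:
R2 <- R2 - (-1/6)*R1:  [     0  -10/3   -2/3     -4 ]
R3 <- R3 - (-5/6)*R1:  [     0   31/3  -22/3     50 ]
R3 <- R3 - (-31/10)*R2:  [     0      0  -47/5  188/5 ]
Row echelon form:
[ -6      4     -4  |     12 ]
[  0  -10/3   -2/3  |     -4 ]
[  0      0  -47/5  |  188/5 ]
Back-substitution:
w = (188/5) / (-47/5) = -4
v = (-4 - (-2/3)*(-4)) / (-10/3) = 2
u = (12 - (4)*(2) - (-4)*(-4)) / -6 = 2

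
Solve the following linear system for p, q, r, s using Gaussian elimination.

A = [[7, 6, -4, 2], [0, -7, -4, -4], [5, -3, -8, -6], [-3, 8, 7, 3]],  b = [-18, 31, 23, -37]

(4, -5, 3, -2)

Forward elimination on [A|b]:
R3 <- R3 - (5/7)*R1:  [     0  -51/7  -36/7  -52/7  251/7 ]
R4 <- R4 - (-3/7)*R1:  [      0    74/7    37/7    27/7  -313/7 ]
R3 <- R3 - (51/49)*R2:  [       0        0   -48/49  -160/49   176/49 ]
R4 <- R4 - (-74/49)*R2:  [       0        0   -37/49  -107/49   103/49 ]
R4 <- R4 - (37/48)*R3:  [    0     0     0   1/3  -2/3 ]
Row echelon form:
[ 7   6      -4        2  |     -18 ]
[ 0  -7      -4       -4  |      31 ]
[ 0   0  -48/49  -160/49  |  176/49 ]
[ 0   0       0      1/3  |    -2/3 ]
Back-substitution:
s = (-2/3) / (1/3) = -2
r = (176/49 - (-160/49)*(-2)) / (-48/49) = 3
q = (31 - (-4)*(3) - (-4)*(-2)) / -7 = -5
p = (-18 - (6)*(-5) - (-4)*(3) - (2)*(-2)) / 7 = 4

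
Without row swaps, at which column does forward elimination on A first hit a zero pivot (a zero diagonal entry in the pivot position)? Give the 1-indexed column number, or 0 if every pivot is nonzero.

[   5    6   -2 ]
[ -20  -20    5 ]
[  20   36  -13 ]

Naive forward elimination:
R2 <- R2 - (-4)*R1:  [  0   4  -3 ]
R3 <- R3 - (4)*R1:  [  0  12  -5 ]
R3 <- R3 - (3)*R2:  [ 0  0  4 ]
All pivots nonzero; naive elimination completes without hitting a zero pivot.

first zero-pivot column = 0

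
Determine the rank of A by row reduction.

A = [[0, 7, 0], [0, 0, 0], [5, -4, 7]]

Row reduction:
R1 <-> R3   (pivot in column 1 was zero)
[ 5  -4  7 ]
[ 0   0  0 ]
[ 0   7  0 ]
R2 <-> R3   (pivot in column 2 was zero)
[ 5  -4  7 ]
[ 0   7  0 ]
[ 0   0  0 ]
Row echelon form:
[ 5  -4  7 ]
[ 0   7  0 ]
[ 0   0  0 ]
Nonzero rows / pivot columns: 2

rank(A) = 2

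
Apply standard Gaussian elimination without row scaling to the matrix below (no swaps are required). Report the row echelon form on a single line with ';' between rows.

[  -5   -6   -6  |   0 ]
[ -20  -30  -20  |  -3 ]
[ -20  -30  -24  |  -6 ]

REF = [-5 -6 -6 0; 0 -6 4 -3; 0 0 -4 -3]

Forward elimination:
R2 <- R2 - (4)*R1:  [  0  -6   4  -3 ]
R3 <- R3 - (4)*R1:  [  0  -6   0  -6 ]
R3 <- R3 - (1)*R2:  [  0   0  -4  -3 ]
Row echelon form:
[ -5  -6  -6  |   0 ]
[  0  -6   4  |  -3 ]
[  0   0  -4  |  -3 ]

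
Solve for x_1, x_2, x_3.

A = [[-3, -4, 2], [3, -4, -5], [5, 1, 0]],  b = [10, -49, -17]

(-4, 3, 5)

Forward elimination on [A|b]:
R2 <- R2 - (-1)*R1:  [   0   -8   -3  -39 ]
R3 <- R3 - (-5/3)*R1:  [     0  -17/3   10/3   -1/3 ]
R3 <- R3 - (17/24)*R2:  [      0       0  131/24  655/24 ]
Row echelon form:
[ -3  -4       2  |      10 ]
[  0  -8      -3  |     -39 ]
[  0   0  131/24  |  655/24 ]
Back-substitution:
x_3 = (655/24) / (131/24) = 5
x_2 = (-39 - (-3)*(5)) / -8 = 3
x_1 = (10 - (-4)*(3) - (2)*(5)) / -3 = -4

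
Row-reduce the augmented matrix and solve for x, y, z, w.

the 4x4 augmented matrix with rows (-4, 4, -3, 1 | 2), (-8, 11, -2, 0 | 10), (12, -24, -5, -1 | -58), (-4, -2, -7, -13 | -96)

Forward elimination on [A|b]:
R2 <- R2 - (2)*R1:  [  0   3   4  -2   6 ]
R3 <- R3 - (-3)*R1:  [   0  -12  -14    2  -52 ]
R4 <- R4 - (1)*R1:  [   0   -6   -4  -14  -98 ]
R3 <- R3 - (-4)*R2:  [   0    0    2   -6  -28 ]
R4 <- R4 - (-2)*R2:  [   0    0    4  -18  -86 ]
R4 <- R4 - (2)*R3:  [   0    0    0   -6  -30 ]
Row echelon form:
[ -4  4  -3   1  |    2 ]
[  0  3   4  -2  |    6 ]
[  0  0   2  -6  |  -28 ]
[  0  0   0  -6  |  -30 ]
Back-substitution:
w = (-30) / -6 = 5
z = (-28 - (-6)*(5)) / 2 = 1
y = (6 - (4)*(1) - (-2)*(5)) / 3 = 4
x = (2 - (4)*(4) - (-3)*(1) - (1)*(5)) / -4 = 4

(4, 4, 1, 5)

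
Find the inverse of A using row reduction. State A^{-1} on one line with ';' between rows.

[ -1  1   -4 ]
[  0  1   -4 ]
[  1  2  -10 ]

Gauss-Jordan on [A | I]:
R1 <- (1/-1)*R1:  [  1  -1   4  |  -1   0   0 ]
R3 <- R3 - (1)*R1:  [   0    3  -14  |    1    0    1 ]
R1 <- R1 - (-1)*R2:  [  1   0   0  |  -1   1   0 ]
R3 <- R3 - (3)*R2:  [  0   0  -2  |   1  -3   1 ]
R3 <- (1/-2)*R3:  [    0     0     1  |  -1/2   3/2  -1/2 ]
R2 <- R2 - (-4)*R3:  [  0   1   0  |  -2   7  -2 ]
Right block of [I | A^{-1}] is the inverse:
[   -1    1     0 ]
[   -2    7    -2 ]
[ -1/2  3/2  -1/2 ]

inverse = [-1 1 0; -2 7 -2; -1/2 3/2 -1/2]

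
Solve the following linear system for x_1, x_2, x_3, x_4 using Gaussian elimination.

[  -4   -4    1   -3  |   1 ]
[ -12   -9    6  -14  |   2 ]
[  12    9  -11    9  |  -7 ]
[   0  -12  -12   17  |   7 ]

(5, -4, 2, -1)

Forward elimination on [A|b]:
R2 <- R2 - (3)*R1:  [  0   3   3  -5  -1 ]
R3 <- R3 - (-3)*R1:  [  0  -3  -8   0  -4 ]
R3 <- R3 - (-1)*R2:  [  0   0  -5  -5  -5 ]
R4 <- R4 - (-4)*R2:  [  0   0   0  -3   3 ]
Row echelon form:
[ -4  -4   1  -3  |   1 ]
[  0   3   3  -5  |  -1 ]
[  0   0  -5  -5  |  -5 ]
[  0   0   0  -3  |   3 ]
Back-substitution:
x_4 = (3) / -3 = -1
x_3 = (-5 - (-5)*(-1)) / -5 = 2
x_2 = (-1 - (3)*(2) - (-5)*(-1)) / 3 = -4
x_1 = (1 - (-4)*(-4) - (1)*(2) - (-3)*(-1)) / -4 = 5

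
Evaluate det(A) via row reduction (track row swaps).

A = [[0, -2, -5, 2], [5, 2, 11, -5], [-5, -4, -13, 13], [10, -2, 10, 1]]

Forward elimination:
R1 <-> R2   (pivot in column 1 was zero)
[  5   2   11  -5 ]
[  0  -2   -5   2 ]
[ -5  -4  -13  13 ]
[ 10  -2   10   1 ]
R3 <- R3 - (-1)*R1:  [  0  -2  -2   8 ]
R4 <- R4 - (2)*R1:  [   0   -6  -12   11 ]
R3 <- R3 - (1)*R2:  [ 0  0  3  6 ]
R4 <- R4 - (3)*R2:  [ 0  0  3  5 ]
R4 <- R4 - (1)*R3:  [  0   0   0  -1 ]
Upper-triangular form:
[ 5   2  11  -5 ]
[ 0  -2  -5   2 ]
[ 0   0   3   6 ]
[ 0   0   0  -1 ]
det(A) = (-1)^1 * (5) * (-2) * (3) * (-1) = -30  (1 row swap -> sign -1)

det(A) = -30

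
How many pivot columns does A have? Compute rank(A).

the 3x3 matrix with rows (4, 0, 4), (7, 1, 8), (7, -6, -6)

Row reduction:
R2 <- R2 - (7/4)*R1:  [ 0  1  1 ]
R3 <- R3 - (7/4)*R1:  [   0   -6  -13 ]
R3 <- R3 - (-6)*R2:  [  0   0  -7 ]
Row echelon form:
[ 4  0   4 ]
[ 0  1   1 ]
[ 0  0  -7 ]
Nonzero rows / pivot columns: 3

rank(A) = 3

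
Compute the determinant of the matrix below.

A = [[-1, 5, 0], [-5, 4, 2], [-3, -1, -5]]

Forward elimination:
R2 <- R2 - (5)*R1:  [   0  -21    2 ]
R3 <- R3 - (3)*R1:  [   0  -16   -5 ]
R3 <- R3 - (16/21)*R2:  [       0        0  -137/21 ]
Upper-triangular form:
[ -1    5        0 ]
[  0  -21        2 ]
[  0    0  -137/21 ]
det(A) = (-1)^0 * (-1) * (-21) * (-137/21) = -137  (0 row swaps -> sign +1)

det(A) = -137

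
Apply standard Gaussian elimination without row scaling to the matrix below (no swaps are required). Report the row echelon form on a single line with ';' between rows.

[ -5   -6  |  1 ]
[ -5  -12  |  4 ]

REF = [-5 -6 1; 0 -6 3]

Forward elimination:
R2 <- R2 - (1)*R1:  [  0  -6   3 ]
Row echelon form:
[ -5  -6  |  1 ]
[  0  -6  |  3 ]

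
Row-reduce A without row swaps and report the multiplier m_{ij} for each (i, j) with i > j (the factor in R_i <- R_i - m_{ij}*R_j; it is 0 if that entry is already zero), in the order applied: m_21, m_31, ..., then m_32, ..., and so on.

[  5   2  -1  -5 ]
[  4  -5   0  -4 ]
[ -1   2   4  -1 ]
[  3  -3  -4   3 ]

Forward elimination:
R2 <- R2 - (4/5)*R1:  [     0  -33/5    4/5      0 ]
R3 <- R3 - (-1/5)*R1:  [    0  12/5  19/5    -2 ]
R4 <- R4 - (3/5)*R1:  [     0  -21/5  -17/5      6 ]
R3 <- R3 - (-4/11)*R2:  [     0      0  45/11     -2 ]
R4 <- R4 - (7/11)*R2:  [      0       0  -43/11       6 ]
R4 <- R4 - (-43/45)*R3:  [      0       0       0  184/45 ]
Multipliers (in order of application): m_{21} = 4/5, m_{31} = -1/5, m_{41} = 3/5, m_{32} = -4/11, m_{42} = 7/11, m_{43} = -43/45

multipliers: 4/5, -1/5, 3/5, -4/11, 7/11, -43/45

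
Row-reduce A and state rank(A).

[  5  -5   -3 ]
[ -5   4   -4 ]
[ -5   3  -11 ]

rank(A) = 2

Row reduction:
R2 <- R2 - (-1)*R1:  [  0  -1  -7 ]
R3 <- R3 - (-1)*R1:  [   0   -2  -14 ]
R3 <- R3 - (2)*R2:  [ 0  0  0 ]
Row echelon form:
[ 5  -5  -3 ]
[ 0  -1  -7 ]
[ 0   0   0 ]
Nonzero rows / pivot columns: 2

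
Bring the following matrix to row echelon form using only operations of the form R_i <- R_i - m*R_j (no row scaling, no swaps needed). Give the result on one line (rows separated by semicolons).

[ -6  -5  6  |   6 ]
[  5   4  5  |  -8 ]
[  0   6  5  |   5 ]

Forward elimination:
R2 <- R2 - (-5/6)*R1:  [    0  -1/6    10    -3 ]
R3 <- R3 - (-36)*R2:  [    0     0   365  -103 ]
Row echelon form:
[ -6    -5    6  |     6 ]
[  0  -1/6   10  |    -3 ]
[  0     0  365  |  -103 ]

REF = [-6 -5 6 6; 0 -1/6 10 -3; 0 0 365 -103]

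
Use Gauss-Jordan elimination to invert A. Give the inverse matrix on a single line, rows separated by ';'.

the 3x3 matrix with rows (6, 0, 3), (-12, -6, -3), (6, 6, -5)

inverse = [4/15 1/10 1/10; -13/30 -4/15 -1/10; -1/5 -1/5 -1/5]

Gauss-Jordan on [A | I]:
R1 <- (1/6)*R1:  [   1    0  1/2  |  1/6    0    0 ]
R2 <- R2 - (-12)*R1:  [  0  -6   3  |   2   1   0 ]
R3 <- R3 - (6)*R1:  [  0   6  -8  |  -1   0   1 ]
R2 <- (1/-6)*R2:  [    0     1  -1/2  |  -1/3  -1/6     0 ]
R3 <- R3 - (6)*R2:  [  0   0  -5  |   1   1   1 ]
R3 <- (1/-5)*R3:  [    0     0     1  |  -1/5  -1/5  -1/5 ]
R1 <- R1 - (1/2)*R3:  [    1     0     0  |  4/15  1/10  1/10 ]
R2 <- R2 - (-1/2)*R3:  [      0       1       0  |  -13/30   -4/15   -1/10 ]
Right block of [I | A^{-1}] is the inverse:
[   4/15   1/10   1/10 ]
[ -13/30  -4/15  -1/10 ]
[   -1/5   -1/5   -1/5 ]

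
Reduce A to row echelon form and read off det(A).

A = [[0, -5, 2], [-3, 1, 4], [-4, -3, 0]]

det(A) = 106

Forward elimination:
R1 <-> R2   (pivot in column 1 was zero)
[ -3   1  4 ]
[  0  -5  2 ]
[ -4  -3  0 ]
R3 <- R3 - (4/3)*R1:  [     0  -13/3  -16/3 ]
R3 <- R3 - (13/15)*R2:  [       0        0  -106/15 ]
Upper-triangular form:
[ -3   1        4 ]
[  0  -5        2 ]
[  0   0  -106/15 ]
det(A) = (-1)^1 * (-3) * (-5) * (-106/15) = 106  (1 row swap -> sign -1)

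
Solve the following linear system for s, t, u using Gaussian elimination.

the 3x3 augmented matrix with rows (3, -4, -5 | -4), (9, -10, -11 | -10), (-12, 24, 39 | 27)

Forward elimination on [A|b]:
R2 <- R2 - (3)*R1:  [ 0  2  4  2 ]
R3 <- R3 - (-4)*R1:  [  0   8  19  11 ]
R3 <- R3 - (4)*R2:  [ 0  0  3  3 ]
Row echelon form:
[ 3  -4  -5  |  -4 ]
[ 0   2   4  |   2 ]
[ 0   0   3  |   3 ]
Back-substitution:
u = (3) / 3 = 1
t = (2 - (4)*(1)) / 2 = -1
s = (-4 - (-4)*(-1) - (-5)*(1)) / 3 = -1

(-1, -1, 1)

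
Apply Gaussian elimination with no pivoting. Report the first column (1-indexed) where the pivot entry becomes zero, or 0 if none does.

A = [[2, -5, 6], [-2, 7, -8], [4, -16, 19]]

first zero-pivot column = 0

Naive forward elimination:
R2 <- R2 - (-1)*R1:  [  0   2  -2 ]
R3 <- R3 - (2)*R1:  [  0  -6   7 ]
R3 <- R3 - (-3)*R2:  [ 0  0  1 ]
All pivots nonzero; naive elimination completes without hitting a zero pivot.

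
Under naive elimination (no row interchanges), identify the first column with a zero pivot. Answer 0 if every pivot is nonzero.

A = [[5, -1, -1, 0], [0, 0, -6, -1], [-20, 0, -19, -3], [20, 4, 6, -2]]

first zero-pivot column = 2

Naive forward elimination:
R3 <- R3 - (-4)*R1:  [   0   -4  -23   -3 ]
R4 <- R4 - (4)*R1:  [  0   8  10  -2 ]
Matrix at this point:
[ 5  -1   -1   0 ]
[ 0   0   -6  -1 ]
[ 0  -4  -23  -3 ]
[ 0   8   10  -2 ]
Pivot entry (2,2) is zero but row 3 has -4 in column 2 -> naive elimination stops; a row interchange (e.g. R2 <-> R3) would be required here.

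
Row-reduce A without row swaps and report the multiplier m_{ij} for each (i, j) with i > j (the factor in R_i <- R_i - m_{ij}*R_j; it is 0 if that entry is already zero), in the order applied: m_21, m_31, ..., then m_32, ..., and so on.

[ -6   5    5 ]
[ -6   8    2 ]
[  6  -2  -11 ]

Forward elimination:
R2 <- R2 - (1)*R1:  [  0   3  -3 ]
R3 <- R3 - (-1)*R1:  [  0   3  -6 ]
R3 <- R3 - (1)*R2:  [  0   0  -3 ]
Multipliers (in order of application): m_{21} = 1, m_{31} = -1, m_{32} = 1

multipliers: 1, -1, 1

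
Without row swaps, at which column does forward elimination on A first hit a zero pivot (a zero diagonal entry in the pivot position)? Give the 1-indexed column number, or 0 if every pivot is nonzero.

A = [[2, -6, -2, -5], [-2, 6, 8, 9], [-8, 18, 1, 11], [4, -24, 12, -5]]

first zero-pivot column = 2

Naive forward elimination:
R2 <- R2 - (-1)*R1:  [ 0  0  6  4 ]
R3 <- R3 - (-4)*R1:  [  0  -6  -7  -9 ]
R4 <- R4 - (2)*R1:  [   0  -12   16    5 ]
Matrix at this point:
[ 2   -6  -2  -5 ]
[ 0    0   6   4 ]
[ 0   -6  -7  -9 ]
[ 0  -12  16   5 ]
Pivot entry (2,2) is zero but row 3 has -6 in column 2 -> naive elimination stops; a row interchange (e.g. R2 <-> R3) would be required here.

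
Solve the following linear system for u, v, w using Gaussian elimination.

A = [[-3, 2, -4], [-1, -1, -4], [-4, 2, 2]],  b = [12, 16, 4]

Forward elimination on [A|b]:
R2 <- R2 - (1/3)*R1:  [    0  -5/3  -8/3    12 ]
R3 <- R3 - (4/3)*R1:  [    0  -2/3  22/3   -12 ]
R3 <- R3 - (2/5)*R2:  [     0      0   42/5  -84/5 ]
Row echelon form:
[ -3     2    -4  |     12 ]
[  0  -5/3  -8/3  |     12 ]
[  0     0  42/5  |  -84/5 ]
Back-substitution:
w = (-84/5) / (42/5) = -2
v = (12 - (-8/3)*(-2)) / (-5/3) = -4
u = (12 - (2)*(-4) - (-4)*(-2)) / -3 = -4

(-4, -4, -2)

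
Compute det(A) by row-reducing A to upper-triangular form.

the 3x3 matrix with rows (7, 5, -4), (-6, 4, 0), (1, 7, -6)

Forward elimination:
R2 <- R2 - (-6/7)*R1:  [     0   58/7  -24/7 ]
R3 <- R3 - (1/7)*R1:  [     0   44/7  -38/7 ]
R3 <- R3 - (22/29)*R2:  [      0       0  -82/29 ]
Upper-triangular form:
[ 7     5      -4 ]
[ 0  58/7   -24/7 ]
[ 0     0  -82/29 ]
det(A) = (-1)^0 * (7) * (58/7) * (-82/29) = -164  (0 row swaps -> sign +1)

det(A) = -164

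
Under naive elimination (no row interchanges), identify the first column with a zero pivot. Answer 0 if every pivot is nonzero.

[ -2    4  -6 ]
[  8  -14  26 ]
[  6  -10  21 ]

Naive forward elimination:
R2 <- R2 - (-4)*R1:  [ 0  2  2 ]
R3 <- R3 - (-3)*R1:  [ 0  2  3 ]
R3 <- R3 - (1)*R2:  [ 0  0  1 ]
All pivots nonzero; naive elimination completes without hitting a zero pivot.

first zero-pivot column = 0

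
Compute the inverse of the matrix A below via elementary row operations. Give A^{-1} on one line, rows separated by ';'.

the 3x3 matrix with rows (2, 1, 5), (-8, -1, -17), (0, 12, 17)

inverse = [187/30 43/30 -2/5; 68/15 17/15 -1/5; -16/5 -4/5 1/5]

Gauss-Jordan on [A | I]:
R1 <- (1/2)*R1:  [   1  1/2  5/2  |  1/2    0    0 ]
R2 <- R2 - (-8)*R1:  [ 0  3  3  |  4  1  0 ]
R2 <- (1/3)*R2:  [   0    1    1  |  4/3  1/3    0 ]
R1 <- R1 - (1/2)*R2:  [    1     0     2  |  -1/6  -1/6     0 ]
R3 <- R3 - (12)*R2:  [   0    0    5  |  -16   -4    1 ]
R3 <- (1/5)*R3:  [     0      0      1  |  -16/5   -4/5    1/5 ]
R1 <- R1 - (2)*R3:  [      1       0       0  |  187/30   43/30    -2/5 ]
R2 <- R2 - (1)*R3:  [     0      1      0  |  68/15  17/15   -1/5 ]
Right block of [I | A^{-1}] is the inverse:
[ 187/30  43/30  -2/5 ]
[  68/15  17/15  -1/5 ]
[  -16/5   -4/5   1/5 ]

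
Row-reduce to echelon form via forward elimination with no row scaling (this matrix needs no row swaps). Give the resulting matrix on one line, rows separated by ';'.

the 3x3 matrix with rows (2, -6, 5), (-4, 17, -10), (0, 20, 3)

Forward elimination:
R2 <- R2 - (-2)*R1:  [ 0  5  0 ]
R3 <- R3 - (4)*R2:  [ 0  0  3 ]
Row echelon form:
[ 2  -6  5 ]
[ 0   5  0 ]
[ 0   0  3 ]

REF = [2 -6 5; 0 5 0; 0 0 3]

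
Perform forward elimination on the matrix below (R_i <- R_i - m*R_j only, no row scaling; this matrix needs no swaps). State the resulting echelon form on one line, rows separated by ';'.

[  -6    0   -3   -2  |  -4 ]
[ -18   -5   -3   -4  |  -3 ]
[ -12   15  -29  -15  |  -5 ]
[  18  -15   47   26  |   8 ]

Forward elimination:
R2 <- R2 - (3)*R1:  [  0  -5   6   2   9 ]
R3 <- R3 - (2)*R1:  [   0   15  -23  -11    3 ]
R4 <- R4 - (-3)*R1:  [   0  -15   38   20   -4 ]
R3 <- R3 - (-3)*R2:  [  0   0  -5  -5  30 ]
R4 <- R4 - (3)*R2:  [   0    0   20   14  -31 ]
R4 <- R4 - (-4)*R3:  [  0   0   0  -6  89 ]
Row echelon form:
[ -6   0  -3  -2  |  -4 ]
[  0  -5   6   2  |   9 ]
[  0   0  -5  -5  |  30 ]
[  0   0   0  -6  |  89 ]

REF = [-6 0 -3 -2 -4; 0 -5 6 2 9; 0 0 -5 -5 30; 0 0 0 -6 89]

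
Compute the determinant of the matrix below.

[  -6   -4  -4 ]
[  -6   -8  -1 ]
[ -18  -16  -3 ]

Forward elimination:
R2 <- R2 - (1)*R1:  [  0  -4   3 ]
R3 <- R3 - (3)*R1:  [  0  -4   9 ]
R3 <- R3 - (1)*R2:  [ 0  0  6 ]
Upper-triangular form:
[ -6  -4  -4 ]
[  0  -4   3 ]
[  0   0   6 ]
det(A) = (-1)^0 * (-6) * (-4) * (6) = 144  (0 row swaps -> sign +1)

det(A) = 144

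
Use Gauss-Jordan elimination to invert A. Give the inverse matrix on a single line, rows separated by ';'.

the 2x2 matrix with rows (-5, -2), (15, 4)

Gauss-Jordan on [A | I]:
R1 <- (1/-5)*R1:  [    1   2/5  |  -1/5     0 ]
R2 <- R2 - (15)*R1:  [  0  -2  |   3   1 ]
R2 <- (1/-2)*R2:  [    0     1  |  -3/2  -1/2 ]
R1 <- R1 - (2/5)*R2:  [   1    0  |  2/5  1/5 ]
Right block of [I | A^{-1}] is the inverse:
[  2/5   1/5 ]
[ -3/2  -1/2 ]

inverse = [2/5 1/5; -3/2 -1/2]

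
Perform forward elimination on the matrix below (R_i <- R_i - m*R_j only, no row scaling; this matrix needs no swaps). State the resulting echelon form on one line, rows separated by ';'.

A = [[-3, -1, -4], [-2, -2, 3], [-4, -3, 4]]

REF = [-3 -1 -4; 0 -4/3 17/3; 0 0 9/4]

Forward elimination:
R2 <- R2 - (2/3)*R1:  [    0  -4/3  17/3 ]
R3 <- R3 - (4/3)*R1:  [    0  -5/3  28/3 ]
R3 <- R3 - (5/4)*R2:  [   0    0  9/4 ]
Row echelon form:
[ -3    -1    -4 ]
[  0  -4/3  17/3 ]
[  0     0   9/4 ]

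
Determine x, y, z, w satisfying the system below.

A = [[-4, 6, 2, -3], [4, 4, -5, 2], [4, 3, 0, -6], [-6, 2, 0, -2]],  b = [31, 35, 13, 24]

Forward elimination on [A|b]:
R2 <- R2 - (-1)*R1:  [  0  10  -3  -1  66 ]
R3 <- R3 - (-1)*R1:  [  0   9   2  -9  44 ]
R4 <- R4 - (3/2)*R1:  [     0     -7     -3    5/2  -45/2 ]
R3 <- R3 - (9/10)*R2:  [      0       0   47/10  -81/10   -77/5 ]
R4 <- R4 - (-7/10)*R2:  [      0       0  -51/10     9/5  237/10 ]
R4 <- R4 - (-51/47)*R3:  [       0        0        0  -657/94   657/94 ]
Row echelon form:
[ -4   6      2       -3  |      31 ]
[  0  10     -3       -1  |      66 ]
[  0   0  47/10   -81/10  |   -77/5 ]
[  0   0      0  -657/94  |  657/94 ]
Back-substitution:
w = (657/94) / (-657/94) = -1
z = (-77/5 - (-81/10)*(-1)) / (47/10) = -5
y = (66 - (-3)*(-5) - (-1)*(-1)) / 10 = 5
x = (31 - (6)*(5) - (2)*(-5) - (-3)*(-1)) / -4 = -2

(-2, 5, -5, -1)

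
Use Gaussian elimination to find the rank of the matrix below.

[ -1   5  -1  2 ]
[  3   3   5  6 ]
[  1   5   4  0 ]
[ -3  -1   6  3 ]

Row reduction:
R2 <- R2 - (-3)*R1:  [  0  18   2  12 ]
R3 <- R3 - (-1)*R1:  [  0  10   3   2 ]
R4 <- R4 - (3)*R1:  [   0  -16    9   -3 ]
R3 <- R3 - (5/9)*R2:  [     0      0   17/9  -14/3 ]
R4 <- R4 - (-8/9)*R2:  [    0     0  97/9  23/3 ]
R4 <- R4 - (97/17)*R3:  [      0       0       0  583/17 ]
Row echelon form:
[ -1   5    -1       2 ]
[  0  18     2      12 ]
[  0   0  17/9   -14/3 ]
[  0   0     0  583/17 ]
Nonzero rows / pivot columns: 4

rank(A) = 4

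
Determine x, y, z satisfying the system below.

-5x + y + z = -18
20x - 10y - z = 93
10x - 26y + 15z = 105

(2, -5, -3)

Forward elimination on [A|b]:
R2 <- R2 - (-4)*R1:  [  0  -6   3  21 ]
R3 <- R3 - (-2)*R1:  [   0  -24   17   69 ]
R3 <- R3 - (4)*R2:  [   0    0    5  -15 ]
Row echelon form:
[ -5   1  1  |  -18 ]
[  0  -6  3  |   21 ]
[  0   0  5  |  -15 ]
Back-substitution:
z = (-15) / 5 = -3
y = (21 - (3)*(-3)) / -6 = -5
x = (-18 - (1)*(-5) - (1)*(-3)) / -5 = 2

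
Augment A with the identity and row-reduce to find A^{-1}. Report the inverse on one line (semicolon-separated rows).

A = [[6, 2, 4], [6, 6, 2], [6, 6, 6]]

Gauss-Jordan on [A | I]:
R1 <- (1/6)*R1:  [   1  1/3  2/3  |  1/6    0    0 ]
R2 <- R2 - (6)*R1:  [  0   4  -2  |  -1   1   0 ]
R3 <- R3 - (6)*R1:  [  0   4   2  |  -1   0   1 ]
R2 <- (1/4)*R2:  [    0     1  -1/2  |  -1/4   1/4     0 ]
R1 <- R1 - (1/3)*R2:  [     1      0    5/6  |    1/4  -1/12      0 ]
R3 <- R3 - (4)*R2:  [  0   0   4  |   0  -1   1 ]
R3 <- (1/4)*R3:  [    0     0     1  |     0  -1/4   1/4 ]
R1 <- R1 - (5/6)*R3:  [     1      0      0  |    1/4    1/8  -5/24 ]
R2 <- R2 - (-1/2)*R3:  [    0     1     0  |  -1/4   1/8   1/8 ]
Right block of [I | A^{-1}] is the inverse:
[  1/4   1/8  -5/24 ]
[ -1/4   1/8    1/8 ]
[    0  -1/4    1/4 ]

inverse = [1/4 1/8 -5/24; -1/4 1/8 1/8; 0 -1/4 1/4]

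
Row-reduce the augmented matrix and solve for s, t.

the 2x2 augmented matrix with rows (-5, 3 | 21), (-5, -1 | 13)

(-3, 2)

Forward elimination on [A|b]:
R2 <- R2 - (1)*R1:  [  0  -4  -8 ]
Row echelon form:
[ -5   3  |  21 ]
[  0  -4  |  -8 ]
Back-substitution:
t = (-8) / -4 = 2
s = (21 - (3)*(2)) / -5 = -3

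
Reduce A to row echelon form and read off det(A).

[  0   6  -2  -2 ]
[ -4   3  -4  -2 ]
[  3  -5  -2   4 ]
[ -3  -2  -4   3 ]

Forward elimination:
R1 <-> R2   (pivot in column 1 was zero)
[ -4   3  -4  -2 ]
[  0   6  -2  -2 ]
[  3  -5  -2   4 ]
[ -3  -2  -4   3 ]
R3 <- R3 - (-3/4)*R1:  [     0  -11/4     -5    5/2 ]
R4 <- R4 - (3/4)*R1:  [     0  -17/4     -1    9/2 ]
R3 <- R3 - (-11/24)*R2:  [      0       0  -71/12   19/12 ]
R4 <- R4 - (-17/24)*R2:  [      0       0  -29/12   37/12 ]
R4 <- R4 - (29/71)*R3:  [      0       0       0  173/71 ]
Upper-triangular form:
[ -4  3      -4      -2 ]
[  0  6      -2      -2 ]
[  0  0  -71/12   19/12 ]
[  0  0       0  173/71 ]
det(A) = (-1)^1 * (-4) * (6) * (-71/12) * (173/71) = -346  (1 row swap -> sign -1)

det(A) = -346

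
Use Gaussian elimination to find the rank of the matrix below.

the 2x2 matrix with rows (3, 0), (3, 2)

Row reduction:
R2 <- R2 - (1)*R1:  [ 0  2 ]
Row echelon form:
[ 3  0 ]
[ 0  2 ]
Nonzero rows / pivot columns: 2

rank(A) = 2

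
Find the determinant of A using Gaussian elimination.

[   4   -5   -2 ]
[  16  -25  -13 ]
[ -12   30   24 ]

det(A) = -60

Forward elimination:
R2 <- R2 - (4)*R1:  [  0  -5  -5 ]
R3 <- R3 - (-3)*R1:  [  0  15  18 ]
R3 <- R3 - (-3)*R2:  [ 0  0  3 ]
Upper-triangular form:
[ 4  -5  -2 ]
[ 0  -5  -5 ]
[ 0   0   3 ]
det(A) = (-1)^0 * (4) * (-5) * (3) = -60  (0 row swaps -> sign +1)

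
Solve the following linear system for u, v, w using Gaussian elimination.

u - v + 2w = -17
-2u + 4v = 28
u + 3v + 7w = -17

Forward elimination on [A|b]:
R2 <- R2 - (-2)*R1:  [  0   2   4  -6 ]
R3 <- R3 - (1)*R1:  [ 0  4  5  0 ]
R3 <- R3 - (2)*R2:  [  0   0  -3  12 ]
Row echelon form:
[ 1  -1   2  |  -17 ]
[ 0   2   4  |   -6 ]
[ 0   0  -3  |   12 ]
Back-substitution:
w = (12) / -3 = -4
v = (-6 - (4)*(-4)) / 2 = 5
u = (-17 - (-1)*(5) - (2)*(-4)) / 1 = -4

(-4, 5, -4)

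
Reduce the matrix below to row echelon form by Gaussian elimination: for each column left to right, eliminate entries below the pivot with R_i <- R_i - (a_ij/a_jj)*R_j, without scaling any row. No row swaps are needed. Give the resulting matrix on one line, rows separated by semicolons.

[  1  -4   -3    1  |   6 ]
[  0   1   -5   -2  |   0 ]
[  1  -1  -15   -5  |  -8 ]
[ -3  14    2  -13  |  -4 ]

Forward elimination:
R3 <- R3 - (1)*R1:  [   0    3  -12   -6  -14 ]
R4 <- R4 - (-3)*R1:  [   0    2   -7  -10   14 ]
R3 <- R3 - (3)*R2:  [   0    0    3    0  -14 ]
R4 <- R4 - (2)*R2:  [  0   0   3  -6  14 ]
R4 <- R4 - (1)*R3:  [  0   0   0  -6  28 ]
Row echelon form:
[ 1  -4  -3   1  |    6 ]
[ 0   1  -5  -2  |    0 ]
[ 0   0   3   0  |  -14 ]
[ 0   0   0  -6  |   28 ]

REF = [1 -4 -3 1 6; 0 1 -5 -2 0; 0 0 3 0 -14; 0 0 0 -6 28]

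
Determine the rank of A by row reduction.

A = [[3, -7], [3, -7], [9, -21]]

rank(A) = 1

Row reduction:
R2 <- R2 - (1)*R1:  [ 0  0 ]
R3 <- R3 - (3)*R1:  [ 0  0 ]
Row echelon form:
[ 3  -7 ]
[ 0   0 ]
[ 0   0 ]
Nonzero rows / pivot columns: 1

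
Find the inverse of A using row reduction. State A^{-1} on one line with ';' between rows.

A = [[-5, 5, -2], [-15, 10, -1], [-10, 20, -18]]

inverse = [8/5 -1/2 -3/20; 13/5 -7/10 -1/4; 2 -1/2 -1/4]

Gauss-Jordan on [A | I]:
R1 <- (1/-5)*R1:  [    1    -1   2/5  |  -1/5     0     0 ]
R2 <- R2 - (-15)*R1:  [  0  -5   5  |  -3   1   0 ]
R3 <- R3 - (-10)*R1:  [   0   10  -14  |   -2    0    1 ]
R2 <- (1/-5)*R2:  [    0     1    -1  |   3/5  -1/5     0 ]
R1 <- R1 - (-1)*R2:  [    1     0  -3/5  |   2/5  -1/5     0 ]
R3 <- R3 - (10)*R2:  [  0   0  -4  |  -8   2   1 ]
R3 <- (1/-4)*R3:  [    0     0     1  |     2  -1/2  -1/4 ]
R1 <- R1 - (-3/5)*R3:  [     1      0      0  |    8/5   -1/2  -3/20 ]
R2 <- R2 - (-1)*R3:  [     0      1      0  |   13/5  -7/10   -1/4 ]
Right block of [I | A^{-1}] is the inverse:
[  8/5   -1/2  -3/20 ]
[ 13/5  -7/10   -1/4 ]
[    2   -1/2   -1/4 ]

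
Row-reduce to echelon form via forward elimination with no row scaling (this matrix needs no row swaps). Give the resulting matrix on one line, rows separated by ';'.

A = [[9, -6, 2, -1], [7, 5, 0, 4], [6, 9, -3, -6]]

REF = [9 -6 2 -1; 0 29/3 -14/9 43/9; 0 0 -65/29 -341/29]

Forward elimination:
R2 <- R2 - (7/9)*R1:  [     0   29/3  -14/9   43/9 ]
R3 <- R3 - (2/3)*R1:  [     0     13  -13/3  -16/3 ]
R3 <- R3 - (39/29)*R2:  [       0        0   -65/29  -341/29 ]
Row echelon form:
[ 9    -6       2       -1 ]
[ 0  29/3   -14/9     43/9 ]
[ 0     0  -65/29  -341/29 ]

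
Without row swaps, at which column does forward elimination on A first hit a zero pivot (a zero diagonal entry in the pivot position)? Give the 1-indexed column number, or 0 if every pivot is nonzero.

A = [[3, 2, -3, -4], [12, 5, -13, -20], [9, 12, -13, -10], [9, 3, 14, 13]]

Naive forward elimination:
R2 <- R2 - (4)*R1:  [  0  -3  -1  -4 ]
R3 <- R3 - (3)*R1:  [  0   6  -4   2 ]
R4 <- R4 - (3)*R1:  [  0  -3  23  25 ]
R3 <- R3 - (-2)*R2:  [  0   0  -6  -6 ]
R4 <- R4 - (1)*R2:  [  0   0  24  29 ]
R4 <- R4 - (-4)*R3:  [ 0  0  0  5 ]
All pivots nonzero; naive elimination completes without hitting a zero pivot.

first zero-pivot column = 0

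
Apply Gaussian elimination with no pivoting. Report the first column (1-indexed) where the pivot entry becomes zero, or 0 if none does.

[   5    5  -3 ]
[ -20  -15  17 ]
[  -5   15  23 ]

Naive forward elimination:
R2 <- R2 - (-4)*R1:  [ 0  5  5 ]
R3 <- R3 - (-1)*R1:  [  0  20  20 ]
R3 <- R3 - (4)*R2:  [ 0  0  0 ]
Matrix at this point:
[ 5  5  -3 ]
[ 0  5   5 ]
[ 0  0   0 ]
Pivot entry (3,3) in the last row is zero and there are no rows below to swap with -> zero pivot in column 3 (A is singular).

first zero-pivot column = 3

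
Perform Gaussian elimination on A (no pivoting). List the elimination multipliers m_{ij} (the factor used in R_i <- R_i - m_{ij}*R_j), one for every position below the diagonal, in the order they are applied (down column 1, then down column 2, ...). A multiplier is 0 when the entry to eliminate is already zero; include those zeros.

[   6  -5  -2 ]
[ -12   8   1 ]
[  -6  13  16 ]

Forward elimination:
R2 <- R2 - (-2)*R1:  [  0  -2  -3 ]
R3 <- R3 - (-1)*R1:  [  0   8  14 ]
R3 <- R3 - (-4)*R2:  [ 0  0  2 ]
Multipliers (in order of application): m_{21} = -2, m_{31} = -1, m_{32} = -4

multipliers: -2, -1, -4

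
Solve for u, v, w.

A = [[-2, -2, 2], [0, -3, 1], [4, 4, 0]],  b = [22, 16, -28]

(-3, -4, 4)

Forward elimination on [A|b]:
R3 <- R3 - (-2)*R1:  [  0   0   4  16 ]
Row echelon form:
[ -2  -2  2  |  22 ]
[  0  -3  1  |  16 ]
[  0   0  4  |  16 ]
Back-substitution:
w = (16) / 4 = 4
v = (16 - (1)*(4)) / -3 = -4
u = (22 - (-2)*(-4) - (2)*(4)) / -2 = -3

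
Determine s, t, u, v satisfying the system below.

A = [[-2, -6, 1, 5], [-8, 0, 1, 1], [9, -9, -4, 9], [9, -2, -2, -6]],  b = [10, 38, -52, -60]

(-4, 2, 4, 2)

Forward elimination on [A|b]:
R2 <- R2 - (4)*R1:  [   0   24   -3  -19   -2 ]
R3 <- R3 - (-9/2)*R1:  [    0   -36   1/2  63/2    -7 ]
R4 <- R4 - (-9/2)*R1:  [    0   -29   5/2  33/2   -15 ]
R3 <- R3 - (-3/2)*R2:  [   0    0   -4    3  -10 ]
R4 <- R4 - (-29/24)*R2:  [       0        0     -9/8  -155/24  -209/12 ]
R4 <- R4 - (9/32)*R3:  [       0        0        0  -701/96  -701/48 ]
Row echelon form:
[ -2  -6   1        5  |       10 ]
[  0  24  -3      -19  |       -2 ]
[  0   0  -4        3  |      -10 ]
[  0   0   0  -701/96  |  -701/48 ]
Back-substitution:
v = (-701/48) / (-701/96) = 2
u = (-10 - (3)*(2)) / -4 = 4
t = (-2 - (-3)*(4) - (-19)*(2)) / 24 = 2
s = (10 - (-6)*(2) - (1)*(4) - (5)*(2)) / -2 = -4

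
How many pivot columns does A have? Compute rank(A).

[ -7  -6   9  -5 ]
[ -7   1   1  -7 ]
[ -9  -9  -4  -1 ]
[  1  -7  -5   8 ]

Row reduction:
R2 <- R2 - (1)*R1:  [  0   7  -8  -2 ]
R3 <- R3 - (9/7)*R1:  [      0    -9/7  -109/7    38/7 ]
R4 <- R4 - (-1/7)*R1:  [     0  -55/7  -26/7   51/7 ]
R3 <- R3 - (-9/49)*R2:  [       0        0  -835/49   248/49 ]
R4 <- R4 - (-55/49)*R2:  [       0        0  -622/49   247/49 ]
R4 <- R4 - (622/835)*R3:  [        0         0         0  1061/835 ]
Row echelon form:
[ -7  -6        9        -5 ]
[  0   7       -8        -2 ]
[  0   0  -835/49    248/49 ]
[  0   0        0  1061/835 ]
Nonzero rows / pivot columns: 4

rank(A) = 4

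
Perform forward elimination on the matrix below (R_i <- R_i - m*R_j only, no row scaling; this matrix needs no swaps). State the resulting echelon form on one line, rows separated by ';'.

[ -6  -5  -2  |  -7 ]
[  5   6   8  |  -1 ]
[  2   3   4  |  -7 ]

REF = [-6 -5 -2 -7; 0 11/6 19/3 -41/6; 0 0 -14/11 -48/11]

Forward elimination:
R2 <- R2 - (-5/6)*R1:  [     0   11/6   19/3  -41/6 ]
R3 <- R3 - (-1/3)*R1:  [     0    4/3   10/3  -28/3 ]
R3 <- R3 - (8/11)*R2:  [      0       0  -14/11  -48/11 ]
Row echelon form:
[ -6    -5      -2  |      -7 ]
[  0  11/6    19/3  |   -41/6 ]
[  0     0  -14/11  |  -48/11 ]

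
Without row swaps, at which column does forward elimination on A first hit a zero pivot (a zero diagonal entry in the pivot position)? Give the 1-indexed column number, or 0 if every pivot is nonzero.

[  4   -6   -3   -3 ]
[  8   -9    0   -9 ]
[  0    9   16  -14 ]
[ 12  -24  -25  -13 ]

first zero-pivot column = 4

Naive forward elimination:
R2 <- R2 - (2)*R1:  [  0   3   6  -3 ]
R4 <- R4 - (3)*R1:  [   0   -6  -16   -4 ]
R3 <- R3 - (3)*R2:  [  0   0  -2  -5 ]
R4 <- R4 - (-2)*R2:  [   0    0   -4  -10 ]
R4 <- R4 - (2)*R3:  [ 0  0  0  0 ]
Matrix at this point:
[ 4  -6  -3  -3 ]
[ 0   3   6  -3 ]
[ 0   0  -2  -5 ]
[ 0   0   0   0 ]
Pivot entry (4,4) in the last row is zero and there are no rows below to swap with -> zero pivot in column 4 (A is singular).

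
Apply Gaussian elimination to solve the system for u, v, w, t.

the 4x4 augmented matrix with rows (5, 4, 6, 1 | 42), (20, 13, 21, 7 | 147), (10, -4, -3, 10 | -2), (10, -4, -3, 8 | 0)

(3, 4, 2, -1)

Forward elimination on [A|b]:
R2 <- R2 - (4)*R1:  [   0   -3   -3    3  -21 ]
R3 <- R3 - (2)*R1:  [   0  -12  -15    8  -86 ]
R4 <- R4 - (2)*R1:  [   0  -12  -15    6  -84 ]
R3 <- R3 - (4)*R2:  [  0   0  -3  -4  -2 ]
R4 <- R4 - (4)*R2:  [  0   0  -3  -6   0 ]
R4 <- R4 - (1)*R3:  [  0   0   0  -2   2 ]
Row echelon form:
[ 5   4   6   1  |   42 ]
[ 0  -3  -3   3  |  -21 ]
[ 0   0  -3  -4  |   -2 ]
[ 0   0   0  -2  |    2 ]
Back-substitution:
t = (2) / -2 = -1
w = (-2 - (-4)*(-1)) / -3 = 2
v = (-21 - (-3)*(2) - (3)*(-1)) / -3 = 4
u = (42 - (4)*(4) - (6)*(2) - (1)*(-1)) / 5 = 3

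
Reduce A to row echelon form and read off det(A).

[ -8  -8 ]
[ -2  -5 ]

det(A) = 24

Forward elimination:
R2 <- R2 - (1/4)*R1:  [  0  -3 ]
Upper-triangular form:
[ -8  -8 ]
[  0  -3 ]
det(A) = (-1)^0 * (-8) * (-3) = 24  (0 row swaps -> sign +1)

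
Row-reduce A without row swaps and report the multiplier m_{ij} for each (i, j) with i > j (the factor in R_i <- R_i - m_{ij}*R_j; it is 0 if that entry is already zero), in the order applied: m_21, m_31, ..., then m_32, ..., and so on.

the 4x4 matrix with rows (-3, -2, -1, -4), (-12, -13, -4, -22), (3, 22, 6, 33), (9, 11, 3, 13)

multipliers: 4, -1, -3, -4, -1, 0

Forward elimination:
R2 <- R2 - (4)*R1:  [  0  -5   0  -6 ]
R3 <- R3 - (-1)*R1:  [  0  20   5  29 ]
R4 <- R4 - (-3)*R1:  [ 0  5  0  1 ]
R3 <- R3 - (-4)*R2:  [ 0  0  5  5 ]
R4 <- R4 - (-1)*R2:  [  0   0   0  -5 ]
R4: entry in column 3 is already 0 -> m_{43} = 0 (no row operation needed)
Multipliers (in order of application): m_{21} = 4, m_{31} = -1, m_{41} = -3, m_{32} = -4, m_{42} = -1, m_{43} = 0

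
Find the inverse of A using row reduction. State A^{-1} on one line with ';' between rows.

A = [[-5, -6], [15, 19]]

Gauss-Jordan on [A | I]:
R1 <- (1/-5)*R1:  [    1   6/5  |  -1/5     0 ]
R2 <- R2 - (15)*R1:  [ 0  1  |  3  1 ]
R1 <- R1 - (6/5)*R2:  [     1      0  |  -19/5   -6/5 ]
Right block of [I | A^{-1}] is the inverse:
[ -19/5  -6/5 ]
[     3     1 ]

inverse = [-19/5 -6/5; 3 1]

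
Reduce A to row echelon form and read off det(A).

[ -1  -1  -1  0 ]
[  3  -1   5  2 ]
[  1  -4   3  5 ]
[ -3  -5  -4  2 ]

det(A) = 18

Forward elimination:
R2 <- R2 - (-3)*R1:  [  0  -4   2   2 ]
R3 <- R3 - (-1)*R1:  [  0  -5   2   5 ]
R4 <- R4 - (3)*R1:  [  0  -2  -1   2 ]
R3 <- R3 - (5/4)*R2:  [    0     0  -1/2   5/2 ]
R4 <- R4 - (1/2)*R2:  [  0   0  -2   1 ]
R4 <- R4 - (4)*R3:  [  0   0   0  -9 ]
Upper-triangular form:
[ -1  -1    -1    0 ]
[  0  -4     2    2 ]
[  0   0  -1/2  5/2 ]
[  0   0     0   -9 ]
det(A) = (-1)^0 * (-1) * (-4) * (-1/2) * (-9) = 18  (0 row swaps -> sign +1)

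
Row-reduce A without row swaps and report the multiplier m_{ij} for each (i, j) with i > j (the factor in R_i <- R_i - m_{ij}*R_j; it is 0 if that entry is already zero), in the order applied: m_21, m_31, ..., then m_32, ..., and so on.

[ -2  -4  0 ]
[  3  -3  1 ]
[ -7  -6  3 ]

Forward elimination:
R2 <- R2 - (-3/2)*R1:  [  0  -9   1 ]
R3 <- R3 - (7/2)*R1:  [ 0  8  3 ]
R3 <- R3 - (-8/9)*R2:  [    0     0  35/9 ]
Multipliers (in order of application): m_{21} = -3/2, m_{31} = 7/2, m_{32} = -8/9

multipliers: -3/2, 7/2, -8/9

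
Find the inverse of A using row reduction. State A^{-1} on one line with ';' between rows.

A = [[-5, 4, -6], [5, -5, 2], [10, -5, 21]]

Gauss-Jordan on [A | I]:
R1 <- (1/-5)*R1:  [    1  -4/5   6/5  |  -1/5     0     0 ]
R2 <- R2 - (5)*R1:  [  0  -1  -4  |   1   1   0 ]
R3 <- R3 - (10)*R1:  [ 0  3  9  |  2  0  1 ]
R2 <- (1/-1)*R2:  [  0   1   4  |  -1  -1   0 ]
R1 <- R1 - (-4/5)*R2:  [    1     0  22/5  |    -1  -4/5     0 ]
R3 <- R3 - (3)*R2:  [  0   0  -3  |   5   3   1 ]
R3 <- (1/-3)*R3:  [    0     0     1  |  -5/3    -1  -1/3 ]
R1 <- R1 - (22/5)*R3:  [     1      0      0  |   19/3   18/5  22/15 ]
R2 <- R2 - (4)*R3:  [    0     1     0  |  17/3     3   4/3 ]
Right block of [I | A^{-1}] is the inverse:
[ 19/3  18/5  22/15 ]
[ 17/3     3    4/3 ]
[ -5/3    -1   -1/3 ]

inverse = [19/3 18/5 22/15; 17/3 3 4/3; -5/3 -1 -1/3]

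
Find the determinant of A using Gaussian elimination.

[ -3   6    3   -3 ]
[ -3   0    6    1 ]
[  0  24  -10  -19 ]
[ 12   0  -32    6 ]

det(A) = -72

Forward elimination:
R2 <- R2 - (1)*R1:  [  0  -6   3   4 ]
R4 <- R4 - (-4)*R1:  [   0   24  -20   -6 ]
R3 <- R3 - (-4)*R2:  [  0   0   2  -3 ]
R4 <- R4 - (-4)*R2:  [  0   0  -8  10 ]
R4 <- R4 - (-4)*R3:  [  0   0   0  -2 ]
Upper-triangular form:
[ -3   6  3  -3 ]
[  0  -6  3   4 ]
[  0   0  2  -3 ]
[  0   0  0  -2 ]
det(A) = (-1)^0 * (-3) * (-6) * (2) * (-2) = -72  (0 row swaps -> sign +1)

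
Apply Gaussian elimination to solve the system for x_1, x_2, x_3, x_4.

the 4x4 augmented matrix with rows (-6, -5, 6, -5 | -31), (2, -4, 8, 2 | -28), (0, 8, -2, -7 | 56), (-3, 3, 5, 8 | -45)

Forward elimination on [A|b]:
R2 <- R2 - (-1/3)*R1:  [      0   -17/3      10     1/3  -115/3 ]
R4 <- R4 - (1/2)*R1:  [     0   11/2      2   21/2  -59/2 ]
R3 <- R3 - (-24/17)*R2:  [       0        0   206/17  -111/17    32/17 ]
R4 <- R4 - (-33/34)*R2:  [        0         0    199/17    184/17  -1134/17 ]
R4 <- R4 - (199/206)*R3:  [         0          0          0   3529/206  -7058/103 ]
Row echelon form:
[ -6     -5       6        -5  |        -31 ]
[  0  -17/3      10       1/3  |     -115/3 ]
[  0      0  206/17   -111/17  |      32/17 ]
[  0      0       0  3529/206  |  -7058/103 ]
Back-substitution:
x_4 = (-7058/103) / (3529/206) = -4
x_3 = (32/17 - (-111/17)*(-4)) / (206/17) = -2
x_2 = (-115/3 - (10)*(-2) - (1/3)*(-4)) / (-17/3) = 3
x_1 = (-31 - (-5)*(3) - (6)*(-2) - (-5)*(-4)) / -6 = 4

(4, 3, -2, -4)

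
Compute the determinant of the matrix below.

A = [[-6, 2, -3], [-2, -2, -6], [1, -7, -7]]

Forward elimination:
R2 <- R2 - (1/3)*R1:  [    0  -8/3    -5 ]
R3 <- R3 - (-1/6)*R1:  [     0  -20/3  -15/2 ]
R3 <- R3 - (5/2)*R2:  [ 0  0  5 ]
Upper-triangular form:
[ -6     2  -3 ]
[  0  -8/3  -5 ]
[  0     0   5 ]
det(A) = (-1)^0 * (-6) * (-8/3) * (5) = 80  (0 row swaps -> sign +1)

det(A) = 80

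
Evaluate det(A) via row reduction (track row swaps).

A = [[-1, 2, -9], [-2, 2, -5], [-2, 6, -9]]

Forward elimination:
R2 <- R2 - (2)*R1:  [  0  -2  13 ]
R3 <- R3 - (2)*R1:  [ 0  2  9 ]
R3 <- R3 - (-1)*R2:  [  0   0  22 ]
Upper-triangular form:
[ -1   2  -9 ]
[  0  -2  13 ]
[  0   0  22 ]
det(A) = (-1)^0 * (-1) * (-2) * (22) = 44  (0 row swaps -> sign +1)

det(A) = 44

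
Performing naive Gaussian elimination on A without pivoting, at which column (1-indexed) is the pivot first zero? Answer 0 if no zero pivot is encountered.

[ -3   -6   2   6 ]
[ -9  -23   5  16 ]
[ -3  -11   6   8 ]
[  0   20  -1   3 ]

Naive forward elimination:
R2 <- R2 - (3)*R1:  [  0  -5  -1  -2 ]
R3 <- R3 - (1)*R1:  [  0  -5   4   2 ]
R3 <- R3 - (1)*R2:  [ 0  0  5  4 ]
R4 <- R4 - (-4)*R2:  [  0   0  -5  -5 ]
R4 <- R4 - (-1)*R3:  [  0   0   0  -1 ]
All pivots nonzero; naive elimination completes without hitting a zero pivot.

first zero-pivot column = 0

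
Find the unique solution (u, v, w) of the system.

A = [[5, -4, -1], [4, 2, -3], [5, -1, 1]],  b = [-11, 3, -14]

(-2, 1, -3)

Forward elimination on [A|b]:
R2 <- R2 - (4/5)*R1:  [     0   26/5  -11/5   59/5 ]
R3 <- R3 - (1)*R1:  [  0   3   2  -3 ]
R3 <- R3 - (15/26)*R2:  [       0        0    85/26  -255/26 ]
Row echelon form:
[ 5    -4     -1  |      -11 ]
[ 0  26/5  -11/5  |     59/5 ]
[ 0     0  85/26  |  -255/26 ]
Back-substitution:
w = (-255/26) / (85/26) = -3
v = (59/5 - (-11/5)*(-3)) / (26/5) = 1
u = (-11 - (-4)*(1) - (-1)*(-3)) / 5 = -2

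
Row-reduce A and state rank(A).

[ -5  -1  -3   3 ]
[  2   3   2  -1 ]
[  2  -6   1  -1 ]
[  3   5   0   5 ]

Row reduction:
R2 <- R2 - (-2/5)*R1:  [    0  13/5   4/5   1/5 ]
R3 <- R3 - (-2/5)*R1:  [     0  -32/5   -1/5    1/5 ]
R4 <- R4 - (-3/5)*R1:  [    0  22/5  -9/5  34/5 ]
R3 <- R3 - (-32/13)*R2:  [     0      0  23/13   9/13 ]
R4 <- R4 - (22/13)*R2:  [      0       0  -41/13   84/13 ]
R4 <- R4 - (-41/23)*R3:  [      0       0       0  177/23 ]
Row echelon form:
[ -5    -1     -3       3 ]
[  0  13/5    4/5     1/5 ]
[  0     0  23/13    9/13 ]
[  0     0      0  177/23 ]
Nonzero rows / pivot columns: 4

rank(A) = 4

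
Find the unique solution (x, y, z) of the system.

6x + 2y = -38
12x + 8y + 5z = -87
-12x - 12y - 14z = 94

Forward elimination on [A|b]:
R2 <- R2 - (2)*R1:  [   0    4    5  -11 ]
R3 <- R3 - (-2)*R1:  [   0   -8  -14   18 ]
R3 <- R3 - (-2)*R2:  [  0   0  -4  -4 ]
Row echelon form:
[ 6  2   0  |  -38 ]
[ 0  4   5  |  -11 ]
[ 0  0  -4  |   -4 ]
Back-substitution:
z = (-4) / -4 = 1
y = (-11 - (5)*(1)) / 4 = -4
x = (-38 - (2)*(-4)) / 6 = -5

(-5, -4, 1)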